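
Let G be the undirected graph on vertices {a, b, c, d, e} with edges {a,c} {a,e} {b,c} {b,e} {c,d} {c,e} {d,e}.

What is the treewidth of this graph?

2

A width-2 tree decomposition is:
Bags: B1 = {b, c, e}  B2 = {c, d, e}  B3 = {a, c, e}
Tree: B1–B2, B2–B3
The largest bag has 3 vertices, giving width 2; this decomposition certifies tw(G) ≤ 2. On the other hand G contains the 3-clique {c, d, e}. A clique must lie in a single bag of any decomposition, so no decomposition can have width below 2. The upper and lower bounds meet at 2, so that is the treewidth.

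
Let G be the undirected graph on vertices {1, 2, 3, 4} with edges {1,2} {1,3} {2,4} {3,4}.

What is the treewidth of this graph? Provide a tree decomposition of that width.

Every bag has size at most 3, so the width is 3 − 1 = 2 and tw(G) ≤ 2. Since 1–2–4–3–1 is a cycle in G, G is not acyclic. Forests are exactly the graphs of treewidth ≤ 1, so tw(G) ≥ 2. Hence tw(G) = 2 exactly.

Treewidth 2.
One optimal decomposition is:
Bags: B1 = {1, 2, 4}  B2 = {1, 3, 4}
Tree: B1–B2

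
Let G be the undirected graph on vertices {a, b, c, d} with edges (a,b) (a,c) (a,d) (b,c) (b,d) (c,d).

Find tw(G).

3

A width-3 tree decomposition is:
Bags: B1 = {a, b, c, d}
Tree: (single bag)
A single bag containing all 4 vertices is trivially a valid decomposition of width 3. On the other hand G contains the 4-clique {a, b, c, d}. A clique must lie in a single bag of any decomposition, so no decomposition can have width below 3. Hence tw(G) = 3 exactly.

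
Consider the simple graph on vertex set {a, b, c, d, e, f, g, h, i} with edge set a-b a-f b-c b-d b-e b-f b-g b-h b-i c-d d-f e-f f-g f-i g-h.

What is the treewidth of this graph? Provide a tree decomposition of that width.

Treewidth 2.
Bags: B1 = {b, d, f}  B2 = {b, f, i}  B3 = {b, f, g}  B4 = {b, e, f}  B5 = {b, c, d}  B6 = {b, g, h}  B7 = {a, b, f}
Tree: B1–B2, B1–B3, B3–B4, B1–B5, B3–B6, B2–B7

Each bag holds 3 vertices, so the decomposition has width 2, which upper-bounds the treewidth. Conversely, {b, g, h} is a clique of size 3, and the vertices of any clique must share a bag in every tree decomposition; so some bag has ≥ 3 vertices and tw(G) ≥ 2. Therefore the treewidth is 2.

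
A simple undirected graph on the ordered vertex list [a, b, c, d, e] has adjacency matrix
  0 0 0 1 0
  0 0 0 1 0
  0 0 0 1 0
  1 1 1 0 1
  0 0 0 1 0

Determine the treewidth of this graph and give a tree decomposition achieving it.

Treewidth 1.
One optimal decomposition is:
Bags: B1 = {c, d}  B2 = {a, d}  B3 = {d, e}  B4 = {b, d}
Tree: B1–B2, B1–B3, B3–B4

Each bag holds 2 vertices, so the decomposition has width 1, which upper-bounds the treewidth. G has an edge, so its treewidth is at least 1. The upper and lower bounds meet at 1, so that is the treewidth.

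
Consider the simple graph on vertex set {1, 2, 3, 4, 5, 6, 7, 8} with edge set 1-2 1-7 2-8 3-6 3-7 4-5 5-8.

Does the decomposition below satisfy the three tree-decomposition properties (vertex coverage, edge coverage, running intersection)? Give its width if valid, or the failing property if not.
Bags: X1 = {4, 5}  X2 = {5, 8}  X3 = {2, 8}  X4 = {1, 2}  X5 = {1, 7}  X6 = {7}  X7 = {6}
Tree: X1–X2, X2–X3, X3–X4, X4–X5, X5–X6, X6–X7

No — vertex 3 appears in no bag.

A tree decomposition must satisfy three properties: every vertex lies in some bag; for every edge, both endpoints lie together in some bag; and for every vertex, the bags containing it form a connected subtree. Here vertex 3 appears in no bag, so the decomposition is invalid.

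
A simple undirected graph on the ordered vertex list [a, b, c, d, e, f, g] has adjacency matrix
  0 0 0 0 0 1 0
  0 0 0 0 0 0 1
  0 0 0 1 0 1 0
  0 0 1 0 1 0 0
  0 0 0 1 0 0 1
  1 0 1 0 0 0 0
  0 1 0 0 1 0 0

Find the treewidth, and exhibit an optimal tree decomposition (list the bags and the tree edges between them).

Treewidth 1.
One optimal decomposition is:
Bags: B1 = {b, g}  B2 = {e, g}  B3 = {d, e}  B4 = {c, d}  B5 = {c, f}  B6 = {a, f}
Tree: B1–B2, B2–B3, B3–B4, B4–B5, B5–B6

Each bag holds 2 vertices, so the decomposition has width 1, which upper-bounds the treewidth. Any graph with an edge has treewidth ≥ 1, and G has the edge b–g. Combining the bounds, tw(G) = 1.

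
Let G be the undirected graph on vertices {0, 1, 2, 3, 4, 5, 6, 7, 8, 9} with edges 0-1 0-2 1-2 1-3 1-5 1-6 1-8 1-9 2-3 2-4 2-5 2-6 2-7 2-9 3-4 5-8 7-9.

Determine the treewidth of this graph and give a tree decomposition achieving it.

Treewidth 2.
One optimal decomposition is:
Bags: B1 = {1, 2, 6}  B2 = {1, 2, 5}  B3 = {1, 5, 8}  B4 = {1, 2, 9}  B5 = {1, 2, 3}  B6 = {0, 1, 2}  B7 = {2, 3, 4}  B8 = {2, 7, 9}
Tree: B1–B2, B2–B3, B1–B4, B1–B5, B2–B6, B5–B7, B4–B8

The largest bag has 3 vertices, giving width 2; this decomposition certifies tw(G) ≤ 2. Conversely, {1, 5, 8} is a clique of size 3, and the vertices of any clique must share a bag in every tree decomposition; so some bag has ≥ 3 vertices and tw(G) ≥ 2. The upper and lower bounds meet at 2, so that is the treewidth.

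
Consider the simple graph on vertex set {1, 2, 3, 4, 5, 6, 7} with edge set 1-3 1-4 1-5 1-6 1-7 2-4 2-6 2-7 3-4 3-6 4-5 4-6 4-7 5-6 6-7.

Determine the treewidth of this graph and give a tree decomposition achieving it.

Each bag holds 4 vertices, so the decomposition has width 3, which upper-bounds the treewidth. For the lower bound, the 4 vertices {1, 3, 4, 6} are pairwise adjacent, and any tree decomposition puts a clique entirely inside one bag — forcing width ≥ 3. Therefore the treewidth is 3.

Treewidth 3.
One optimal decomposition is:
Bags: B1 = {1, 3, 4, 6}  B2 = {1, 4, 6, 7}  B3 = {1, 4, 5, 6}  B4 = {2, 4, 6, 7}
Tree: B1–B2, B1–B3, B2–B4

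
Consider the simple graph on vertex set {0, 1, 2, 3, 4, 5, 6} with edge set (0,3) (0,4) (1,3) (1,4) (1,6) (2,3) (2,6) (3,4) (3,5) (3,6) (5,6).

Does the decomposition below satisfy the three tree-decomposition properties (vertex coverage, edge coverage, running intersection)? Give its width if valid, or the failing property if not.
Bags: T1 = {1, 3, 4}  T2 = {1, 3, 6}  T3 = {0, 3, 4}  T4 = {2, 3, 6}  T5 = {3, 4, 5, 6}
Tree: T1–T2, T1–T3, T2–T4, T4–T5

No — bags containing vertex 4 are not connected in the tree.

A tree decomposition must satisfy three properties: every vertex lies in some bag; for every edge, both endpoints lie together in some bag; and for every vertex, the bags containing it form a connected subtree. Here bags containing vertex 4 are not connected in the tree, so the decomposition is invalid.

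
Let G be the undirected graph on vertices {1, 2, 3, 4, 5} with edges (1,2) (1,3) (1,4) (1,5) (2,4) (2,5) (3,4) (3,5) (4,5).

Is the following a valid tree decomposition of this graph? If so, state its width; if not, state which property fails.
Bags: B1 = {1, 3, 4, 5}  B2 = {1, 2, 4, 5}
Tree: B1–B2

Yes; width 3.

Checking the three conditions: (i) the bags cover all of {1, 2, 3, 4, 5}; (ii) for each edge, some bag contains both endpoints; (iii) the bags containing any fixed vertex form a subtree. All hold, so the decomposition is valid with width 4 − 1 = 3.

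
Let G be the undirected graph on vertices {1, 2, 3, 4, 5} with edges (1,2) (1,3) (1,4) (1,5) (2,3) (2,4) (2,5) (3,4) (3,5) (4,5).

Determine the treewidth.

A width-4 tree decomposition is:
Bags: B1 = {1, 2, 3, 4, 5}
Tree: (single bag)
With just one bag of size 5, the width is 5 − 1 = 4, so tw(G) ≤ 4. For the lower bound, the 5 vertices {1, 2, 3, 4, 5} are pairwise adjacent, and any tree decomposition puts a clique entirely inside one bag — forcing width ≥ 4. Hence tw(G) = 4 exactly.

4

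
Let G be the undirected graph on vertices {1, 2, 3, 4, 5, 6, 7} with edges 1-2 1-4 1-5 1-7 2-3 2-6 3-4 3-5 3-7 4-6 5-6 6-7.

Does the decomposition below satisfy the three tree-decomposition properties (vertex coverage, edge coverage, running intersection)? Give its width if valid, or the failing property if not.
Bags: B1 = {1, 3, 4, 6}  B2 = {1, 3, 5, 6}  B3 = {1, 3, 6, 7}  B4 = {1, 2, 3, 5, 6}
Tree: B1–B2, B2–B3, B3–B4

A tree decomposition must satisfy three properties: every vertex lies in some bag; for every edge, both endpoints lie together in some bag; and for every vertex, the bags containing it form a connected subtree. Here bags containing vertex 5 are not connected in the tree, so the decomposition is invalid.

No — bags containing vertex 5 are not connected in the tree.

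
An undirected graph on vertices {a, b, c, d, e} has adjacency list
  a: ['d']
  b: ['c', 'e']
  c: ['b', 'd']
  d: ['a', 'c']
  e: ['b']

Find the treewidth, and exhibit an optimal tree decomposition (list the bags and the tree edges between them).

Treewidth 1.
One optimal decomposition is:
Bags: B1 = {a, d}  B2 = {c, d}  B3 = {b, c}  B4 = {b, e}
Tree: B1–B2, B2–B3, B3–B4

The largest bag has 2 vertices, giving width 1; this decomposition certifies tw(G) ≤ 1. G has an edge, so its treewidth is at least 1. Therefore the treewidth is 1.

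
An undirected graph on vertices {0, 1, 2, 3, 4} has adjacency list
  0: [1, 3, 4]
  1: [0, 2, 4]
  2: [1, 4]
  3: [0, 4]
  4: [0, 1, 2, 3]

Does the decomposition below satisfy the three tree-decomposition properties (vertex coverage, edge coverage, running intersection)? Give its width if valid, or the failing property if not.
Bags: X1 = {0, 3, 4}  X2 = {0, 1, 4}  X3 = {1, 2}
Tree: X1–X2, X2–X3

No — edge (4,2) lies in no bag.

A tree decomposition must satisfy three properties: every vertex lies in some bag; for every edge, both endpoints lie together in some bag; and for every vertex, the bags containing it form a connected subtree. Here edge (4,2) lies in no bag, so the decomposition is invalid.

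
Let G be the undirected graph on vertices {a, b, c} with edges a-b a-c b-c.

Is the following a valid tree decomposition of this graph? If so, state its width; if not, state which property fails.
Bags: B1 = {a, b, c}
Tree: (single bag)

Yes; width 2.

Checking the three conditions: (i) the bags cover all of {a, b, c}; (ii) for each edge, some bag contains both endpoints; (iii) the bags containing any fixed vertex form a subtree. All hold, so the decomposition is valid with width 3 − 1 = 2.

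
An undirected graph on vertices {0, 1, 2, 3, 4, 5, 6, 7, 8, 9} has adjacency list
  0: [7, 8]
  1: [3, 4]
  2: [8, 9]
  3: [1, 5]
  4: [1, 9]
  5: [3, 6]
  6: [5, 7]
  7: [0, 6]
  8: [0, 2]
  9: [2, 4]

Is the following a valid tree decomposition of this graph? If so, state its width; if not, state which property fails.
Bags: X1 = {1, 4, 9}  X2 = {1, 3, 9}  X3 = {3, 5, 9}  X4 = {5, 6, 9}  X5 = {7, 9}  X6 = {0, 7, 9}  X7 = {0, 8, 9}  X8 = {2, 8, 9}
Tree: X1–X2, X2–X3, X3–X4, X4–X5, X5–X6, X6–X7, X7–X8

No — edge (6,7) lies in no bag.

A tree decomposition must satisfy three properties: every vertex lies in some bag; for every edge, both endpoints lie together in some bag; and for every vertex, the bags containing it form a connected subtree. Here edge (6,7) lies in no bag, so the decomposition is invalid.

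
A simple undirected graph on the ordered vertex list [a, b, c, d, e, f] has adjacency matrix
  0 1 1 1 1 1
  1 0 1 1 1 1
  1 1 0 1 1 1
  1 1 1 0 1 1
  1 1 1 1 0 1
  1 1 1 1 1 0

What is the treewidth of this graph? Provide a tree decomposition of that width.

Treewidth 5.
One optimal decomposition is:
Bags: B1 = {a, b, c, d, e, f}
Tree: (single bag)

With just one bag of size 6, the width is 6 − 1 = 5, so tw(G) ≤ 5. Conversely, {a, b, c, d, e, f} is a clique of size 6, and the vertices of any clique must share a bag in every tree decomposition; so some bag has ≥ 6 vertices and tw(G) ≥ 5. The upper and lower bounds meet at 5, so that is the treewidth.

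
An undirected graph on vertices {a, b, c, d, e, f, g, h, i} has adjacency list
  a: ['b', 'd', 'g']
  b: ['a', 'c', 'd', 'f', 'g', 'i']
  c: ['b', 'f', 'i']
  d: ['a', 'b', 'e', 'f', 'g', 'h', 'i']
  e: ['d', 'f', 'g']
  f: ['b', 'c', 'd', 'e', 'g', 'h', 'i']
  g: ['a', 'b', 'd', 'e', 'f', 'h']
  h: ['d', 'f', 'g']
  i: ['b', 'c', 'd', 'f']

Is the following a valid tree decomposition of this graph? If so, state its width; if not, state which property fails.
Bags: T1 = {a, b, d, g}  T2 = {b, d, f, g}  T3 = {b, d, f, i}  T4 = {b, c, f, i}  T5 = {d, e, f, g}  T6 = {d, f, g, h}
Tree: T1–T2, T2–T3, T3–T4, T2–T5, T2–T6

Yes; width 3.

Checking the three conditions: (i) the bags cover all of {a, b, c, d, e, f, g, h, i}; (ii) for each edge, some bag contains both endpoints; (iii) the bags containing any fixed vertex form a subtree. All hold, so the decomposition is valid with width 4 − 1 = 3.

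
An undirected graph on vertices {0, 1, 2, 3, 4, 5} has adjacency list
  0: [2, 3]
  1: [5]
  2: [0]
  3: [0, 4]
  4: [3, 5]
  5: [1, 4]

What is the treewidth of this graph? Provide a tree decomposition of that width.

Every bag has size at most 2, so the width is 2 − 1 = 1 and tw(G) ≤ 1. Any graph with an edge has treewidth ≥ 1, and G has the edge 1–5. The upper and lower bounds meet at 1, so that is the treewidth.

Treewidth 1.
One optimal decomposition is:
Bags: B1 = {1, 5}  B2 = {4, 5}  B3 = {3, 4}  B4 = {0, 3}  B5 = {0, 2}
Tree: B1–B2, B2–B3, B3–B4, B4–B5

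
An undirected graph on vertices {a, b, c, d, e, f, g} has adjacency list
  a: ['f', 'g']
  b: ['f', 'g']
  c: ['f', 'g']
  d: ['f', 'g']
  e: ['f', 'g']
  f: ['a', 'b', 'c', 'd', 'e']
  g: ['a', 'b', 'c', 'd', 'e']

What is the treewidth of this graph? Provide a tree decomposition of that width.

Each bag holds 3 vertices, so the decomposition has width 2, which upper-bounds the treewidth. For the lower bound, G contains the cycle g–c–f–a–g, so G is not a forest; only forests have treewidth ≤ 1, hence tw(G) ≥ 2. Hence tw(G) = 2 exactly.

Treewidth 2.
One optimal decomposition is:
Bags: B1 = {c, f, g}  B2 = {a, f, g}  B3 = {b, f, g}  B4 = {d, f, g}  B5 = {e, f, g}
Tree: B1–B2, B2–B3, B3–B4, B4–B5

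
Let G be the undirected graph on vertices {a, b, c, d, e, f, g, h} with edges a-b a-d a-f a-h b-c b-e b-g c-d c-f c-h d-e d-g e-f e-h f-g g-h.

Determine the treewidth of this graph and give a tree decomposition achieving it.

Every bag has size at most 5, so the width is 5 − 1 = 4 and tw(G) ≤ 4. For the lower bound: the 5 vertex sets {f,g}, {a,h}, {b,e}, {c}, {d} are disjoint, each induces a connected subgraph, and every pair is joined by at least one edge of G. Contracting each set to a single vertex therefore yields K_{5} as a minor, and since treewidth is minor-monotone, tw(G) ≥ tw(K_{5}) = 4. Therefore the treewidth is 4.

Treewidth 4.
One optimal decomposition is:
Bags: B1 = {a, c, e, f, g}  B2 = {a, c, e, g, h}  B3 = {a, b, c, e, g}  B4 = {a, c, d, e, g}
Tree: B1–B2, B2–B3, B3–B4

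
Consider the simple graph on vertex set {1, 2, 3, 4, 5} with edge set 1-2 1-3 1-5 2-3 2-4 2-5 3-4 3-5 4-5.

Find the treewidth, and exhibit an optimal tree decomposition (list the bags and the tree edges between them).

Treewidth 3.
One optimal decomposition is:
Bags: B1 = {2, 3, 4, 5}  B2 = {1, 2, 3, 5}
Tree: B1–B2

Each bag holds 4 vertices, so the decomposition has width 3, which upper-bounds the treewidth. On the other hand G contains the 4-clique {1, 2, 3, 5}. A clique must lie in a single bag of any decomposition, so no decomposition can have width below 3. Therefore the treewidth is 3.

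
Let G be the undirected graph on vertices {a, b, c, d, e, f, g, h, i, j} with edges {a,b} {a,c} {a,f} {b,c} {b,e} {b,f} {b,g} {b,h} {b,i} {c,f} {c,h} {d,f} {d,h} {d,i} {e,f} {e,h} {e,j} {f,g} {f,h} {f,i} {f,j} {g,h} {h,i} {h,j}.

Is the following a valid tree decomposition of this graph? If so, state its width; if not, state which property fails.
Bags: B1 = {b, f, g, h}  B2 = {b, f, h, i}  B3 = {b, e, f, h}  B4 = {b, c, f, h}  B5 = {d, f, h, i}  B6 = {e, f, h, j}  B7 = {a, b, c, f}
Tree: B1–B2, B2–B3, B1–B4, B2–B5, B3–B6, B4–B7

Yes; width 3.

Checking the three conditions: (i) the bags cover all of {a, b, c, d, e, f, g, h, i, j}; (ii) for each edge, some bag contains both endpoints; (iii) the bags containing any fixed vertex form a subtree. All hold, so the decomposition is valid with width 4 − 1 = 3.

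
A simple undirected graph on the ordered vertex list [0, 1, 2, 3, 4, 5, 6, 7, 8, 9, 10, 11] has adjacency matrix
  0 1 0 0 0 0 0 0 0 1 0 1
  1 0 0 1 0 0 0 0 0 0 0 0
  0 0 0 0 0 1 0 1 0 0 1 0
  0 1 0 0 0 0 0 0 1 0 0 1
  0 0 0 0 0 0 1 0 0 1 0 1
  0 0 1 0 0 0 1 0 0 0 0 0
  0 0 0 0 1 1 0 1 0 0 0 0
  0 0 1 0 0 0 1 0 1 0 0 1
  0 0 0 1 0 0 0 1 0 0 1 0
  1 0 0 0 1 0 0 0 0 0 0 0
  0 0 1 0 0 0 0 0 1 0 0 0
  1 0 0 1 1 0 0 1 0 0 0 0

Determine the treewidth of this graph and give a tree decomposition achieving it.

Treewidth 3.
One such decomposition:
Bags: B1 = {0, 1, 4, 9}  B2 = {0, 1, 4, 11}  B3 = {1, 3, 4, 11}  B4 = {3, 4, 6, 11}  B5 = {3, 6, 7, 11}  B6 = {3, 6, 7, 8}  B7 = {5, 6, 7, 8}  B8 = {2, 5, 7, 8}  B9 = {2, 5, 8, 10}
Tree: B1–B2, B2–B3, B3–B4, B4–B5, B5–B6, B6–B7, B7–B8, B8–B9

Each bag holds 4 vertices, so the decomposition has width 3, which upper-bounds the treewidth. For the lower bound: the 4 vertex sets {0,1,9}, {4}, {11}, {3,6,7,8} are disjoint, each induces a connected subgraph, and every pair is joined by at least one edge of G. Contracting each set to a single vertex therefore yields K_{4} as a minor, and since treewidth is minor-monotone, tw(G) ≥ tw(K_{4}) = 3. Combining the bounds, tw(G) = 3.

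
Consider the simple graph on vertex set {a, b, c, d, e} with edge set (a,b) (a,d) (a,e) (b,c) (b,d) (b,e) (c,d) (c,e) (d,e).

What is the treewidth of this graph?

3

A width-3 tree decomposition is:
Bags: B1 = {b, c, d, e}  B2 = {a, b, d, e}
Tree: B1–B2
Each bag holds 4 vertices, so the decomposition has width 3, which upper-bounds the treewidth. For the lower bound, the 4 vertices {b, c, d, e} are pairwise adjacent, and any tree decomposition puts a clique entirely inside one bag — forcing width ≥ 3. Therefore the treewidth is 3.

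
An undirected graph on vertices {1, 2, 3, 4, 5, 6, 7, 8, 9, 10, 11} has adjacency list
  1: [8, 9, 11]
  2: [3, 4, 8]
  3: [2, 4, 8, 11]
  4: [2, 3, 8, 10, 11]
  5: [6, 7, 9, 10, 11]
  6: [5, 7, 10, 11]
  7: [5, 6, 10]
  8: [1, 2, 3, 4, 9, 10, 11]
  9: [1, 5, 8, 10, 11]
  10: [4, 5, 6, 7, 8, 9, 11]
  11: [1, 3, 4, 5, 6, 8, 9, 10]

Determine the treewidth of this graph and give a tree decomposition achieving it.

The largest bag has 4 vertices, giving width 3; this decomposition certifies tw(G) ≤ 3. For the lower bound, the 4 vertices {2, 3, 4, 8} are pairwise adjacent, and any tree decomposition puts a clique entirely inside one bag — forcing width ≥ 3. Combining the bounds, tw(G) = 3.

Treewidth 3.
Bags: B1 = {5, 6, 10, 11}  B2 = {5, 9, 10, 11}  B3 = {8, 9, 10, 11}  B4 = {5, 6, 7, 10}  B5 = {4, 8, 10, 11}  B6 = {3, 4, 8, 11}  B7 = {2, 3, 4, 8}  B8 = {1, 8, 9, 11}
Tree: B1–B2, B2–B3, B1–B4, B3–B5, B5–B6, B6–B7, B3–B8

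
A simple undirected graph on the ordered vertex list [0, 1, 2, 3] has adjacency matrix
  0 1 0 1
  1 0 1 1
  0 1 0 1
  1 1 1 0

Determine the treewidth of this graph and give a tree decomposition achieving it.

Treewidth 2.
One such decomposition:
Bags: B1 = {1, 2, 3}  B2 = {0, 1, 3}
Tree: B1–B2

Each bag holds 3 vertices, so the decomposition has width 2, which upper-bounds the treewidth. Conversely, {0, 1, 3} is a clique of size 3, and the vertices of any clique must share a bag in every tree decomposition; so some bag has ≥ 3 vertices and tw(G) ≥ 2. Combining the bounds, tw(G) = 2.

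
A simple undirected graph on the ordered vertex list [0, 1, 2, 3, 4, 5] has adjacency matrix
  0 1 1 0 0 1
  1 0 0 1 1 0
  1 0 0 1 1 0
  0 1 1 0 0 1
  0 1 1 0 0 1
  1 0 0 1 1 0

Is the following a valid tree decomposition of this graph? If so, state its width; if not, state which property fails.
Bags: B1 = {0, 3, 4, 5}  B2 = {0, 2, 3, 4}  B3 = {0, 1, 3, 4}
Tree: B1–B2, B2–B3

Yes; width 3.

Every vertex of G appears in some bag (union = {0, 1, 2, 3, 4, 5}); every edge is covered by a bag; and for each vertex v the set of bags containing v is connected in the bag tree. The decomposition is therefore valid. The largest bag has 4 vertices, so the width is 3.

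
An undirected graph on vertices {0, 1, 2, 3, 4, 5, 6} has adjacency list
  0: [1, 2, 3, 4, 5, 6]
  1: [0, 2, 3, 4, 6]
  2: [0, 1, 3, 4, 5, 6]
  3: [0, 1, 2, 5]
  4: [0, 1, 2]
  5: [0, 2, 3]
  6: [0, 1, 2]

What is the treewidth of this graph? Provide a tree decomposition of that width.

Treewidth 3.
Bags: B1 = {0, 1, 2, 4}  B2 = {0, 1, 2, 3}  B3 = {0, 2, 3, 5}  B4 = {0, 1, 2, 6}
Tree: B1–B2, B2–B3, B1–B4

Each bag holds 4 vertices, so the decomposition has width 3, which upper-bounds the treewidth. On the other hand G contains the 4-clique {0, 1, 2, 3}. A clique must lie in a single bag of any decomposition, so no decomposition can have width below 3. Hence tw(G) = 3 exactly.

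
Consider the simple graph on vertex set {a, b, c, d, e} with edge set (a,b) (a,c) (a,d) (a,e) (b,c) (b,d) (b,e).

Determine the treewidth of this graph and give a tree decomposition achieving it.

Treewidth 2.
One such decomposition:
Bags: B1 = {a, b, c}  B2 = {a, b, e}  B3 = {a, b, d}
Tree: B1–B2, B1–B3

Each bag holds 3 vertices, so the decomposition has width 2, which upper-bounds the treewidth. Conversely, {a, b, d} is a clique of size 3, and the vertices of any clique must share a bag in every tree decomposition; so some bag has ≥ 3 vertices and tw(G) ≥ 2. Therefore the treewidth is 2.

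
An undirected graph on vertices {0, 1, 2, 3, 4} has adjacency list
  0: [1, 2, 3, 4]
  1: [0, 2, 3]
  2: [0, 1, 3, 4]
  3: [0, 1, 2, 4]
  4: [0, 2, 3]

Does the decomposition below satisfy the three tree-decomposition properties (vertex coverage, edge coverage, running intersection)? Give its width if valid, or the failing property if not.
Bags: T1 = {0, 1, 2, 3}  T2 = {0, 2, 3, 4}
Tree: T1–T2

Vertex coverage: the bags together contain {0, 1, 2, 3, 4}, the full vertex set. Edge coverage: each edge of G has both endpoints in at least one bag. Running intersection: for every vertex, the bags containing it form a connected subtree. All three properties hold, so this is a valid tree decomposition of width max|bag| − 1 = 3, and hence tw(G) ≤ 3.

Yes; width 3.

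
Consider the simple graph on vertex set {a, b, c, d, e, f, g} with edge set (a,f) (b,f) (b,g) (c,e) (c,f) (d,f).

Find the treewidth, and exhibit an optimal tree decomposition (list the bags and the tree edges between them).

Every bag has size at most 2, so the width is 2 − 1 = 1 and tw(G) ≤ 1. G has an edge, so its treewidth is at least 1. Hence tw(G) = 1 exactly.

Treewidth 1.
One such decomposition:
Bags: B1 = {a, f}  B2 = {c, f}  B3 = {d, f}  B4 = {c, e}  B5 = {b, f}  B6 = {b, g}
Tree: B1–B2, B1–B3, B2–B4, B1–B5, B5–B6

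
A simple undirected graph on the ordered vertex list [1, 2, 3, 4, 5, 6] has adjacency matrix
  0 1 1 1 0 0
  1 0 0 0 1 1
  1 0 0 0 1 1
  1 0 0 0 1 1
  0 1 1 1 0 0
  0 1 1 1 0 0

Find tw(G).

3

A width-3 tree decomposition is:
Bags: B1 = {1, 4, 5, 6}  B2 = {1, 3, 5, 6}  B3 = {1, 2, 5, 6}
Tree: B1–B2, B2–B3
Each bag holds 4 vertices, so the decomposition has width 3, which upper-bounds the treewidth. For the lower bound: the 4 vertex sets {4,6}, {3,5}, {1}, {2} are disjoint, each induces a connected subgraph, and every pair is joined by at least one edge of G. Contracting each set to a single vertex therefore yields K_{4} as a minor, and since treewidth is minor-monotone, tw(G) ≥ tw(K_{4}) = 3. The upper and lower bounds meet at 3, so that is the treewidth.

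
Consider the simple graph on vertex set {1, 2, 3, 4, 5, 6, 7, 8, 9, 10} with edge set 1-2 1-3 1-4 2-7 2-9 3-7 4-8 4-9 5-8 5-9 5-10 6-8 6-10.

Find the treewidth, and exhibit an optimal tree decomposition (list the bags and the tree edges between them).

Treewidth 2.
One such decomposition:
Bags: B1 = {1, 3, 7}  B2 = {1, 2, 7}  B3 = {1, 2, 4}  B4 = {2, 4, 9}  B5 = {4, 8, 9}  B6 = {5, 8, 9}  B7 = {5, 6, 8}  B8 = {5, 6, 10}
Tree: B1–B2, B2–B3, B3–B4, B4–B5, B5–B6, B6–B7, B7–B8

The largest bag has 3 vertices, giving width 2; this decomposition certifies tw(G) ≤ 2. For the lower bound, G contains the cycle 3–7–2–1–3, so G is not a forest; only forests have treewidth ≤ 1, hence tw(G) ≥ 2. Therefore the treewidth is 2.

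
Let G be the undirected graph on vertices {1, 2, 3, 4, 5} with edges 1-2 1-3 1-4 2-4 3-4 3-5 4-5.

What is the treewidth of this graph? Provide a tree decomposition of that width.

Every bag has size at most 3, so the width is 3 − 1 = 2 and tw(G) ≤ 2. For the lower bound, the 3 vertices {1, 2, 4} are pairwise adjacent, and any tree decomposition puts a clique entirely inside one bag — forcing width ≥ 2. Hence tw(G) = 2 exactly.

Treewidth 2.
One optimal decomposition is:
Bags: B1 = {1, 2, 4}  B2 = {1, 3, 4}  B3 = {3, 4, 5}
Tree: B1–B2, B2–B3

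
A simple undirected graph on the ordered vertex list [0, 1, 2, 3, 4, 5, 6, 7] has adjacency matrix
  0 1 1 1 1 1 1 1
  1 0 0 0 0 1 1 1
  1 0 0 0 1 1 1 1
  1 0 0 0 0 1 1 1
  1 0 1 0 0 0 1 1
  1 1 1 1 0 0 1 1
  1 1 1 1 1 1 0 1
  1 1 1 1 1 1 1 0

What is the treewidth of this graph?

4

A width-4 tree decomposition is:
Bags: B1 = {0, 3, 5, 6, 7}  B2 = {0, 1, 5, 6, 7}  B3 = {0, 2, 5, 6, 7}  B4 = {0, 2, 4, 6, 7}
Tree: B1–B2, B2–B3, B3–B4
The largest bag has 5 vertices, giving width 4; this decomposition certifies tw(G) ≤ 4. Conversely, {0, 2, 4, 6, 7} is a clique of size 5, and the vertices of any clique must share a bag in every tree decomposition; so some bag has ≥ 5 vertices and tw(G) ≥ 4. The upper and lower bounds meet at 4, so that is the treewidth.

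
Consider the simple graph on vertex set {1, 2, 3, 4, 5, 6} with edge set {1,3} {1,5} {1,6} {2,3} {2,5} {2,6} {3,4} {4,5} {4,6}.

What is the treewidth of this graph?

A width-3 tree decomposition is:
Bags: B1 = {2, 3, 5, 6}  B2 = {3, 4, 5, 6}  B3 = {1, 3, 5, 6}
Tree: B1–B2, B2–B3
The largest bag has 4 vertices, giving width 3; this decomposition certifies tw(G) ≤ 3. For the lower bound: the 4 vertex sets {2,5}, {4,6}, {3}, {1} are disjoint, each induces a connected subgraph, and every pair is joined by at least one edge of G. Contracting each set to a single vertex therefore yields K_{4} as a minor, and since treewidth is minor-monotone, tw(G) ≥ tw(K_{4}) = 3. Therefore the treewidth is 3.

3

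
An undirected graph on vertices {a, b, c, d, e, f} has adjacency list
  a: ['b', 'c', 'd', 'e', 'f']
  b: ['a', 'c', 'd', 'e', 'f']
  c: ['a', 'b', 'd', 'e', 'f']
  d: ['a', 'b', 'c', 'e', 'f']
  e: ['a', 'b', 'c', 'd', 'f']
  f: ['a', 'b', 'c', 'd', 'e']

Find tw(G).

A width-5 tree decomposition is:
Bags: B1 = {a, b, c, d, e, f}
Tree: (single bag)
With just one bag of size 6, the width is 6 − 1 = 5, so tw(G) ≤ 5. On the other hand G contains the 6-clique {a, b, c, d, e, f}. A clique must lie in a single bag of any decomposition, so no decomposition can have width below 5. Combining the bounds, tw(G) = 5.

5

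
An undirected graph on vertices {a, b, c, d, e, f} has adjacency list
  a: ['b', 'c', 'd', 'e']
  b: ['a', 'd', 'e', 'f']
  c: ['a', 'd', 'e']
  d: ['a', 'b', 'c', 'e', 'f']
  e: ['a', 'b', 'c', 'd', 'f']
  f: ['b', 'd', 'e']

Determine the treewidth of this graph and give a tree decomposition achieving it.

The largest bag has 4 vertices, giving width 3; this decomposition certifies tw(G) ≤ 3. On the other hand G contains the 4-clique {b, d, e, f}. A clique must lie in a single bag of any decomposition, so no decomposition can have width below 3. Hence tw(G) = 3 exactly.

Treewidth 3.
One such decomposition:
Bags: B1 = {b, d, e, f}  B2 = {a, b, d, e}  B3 = {a, c, d, e}
Tree: B1–B2, B2–B3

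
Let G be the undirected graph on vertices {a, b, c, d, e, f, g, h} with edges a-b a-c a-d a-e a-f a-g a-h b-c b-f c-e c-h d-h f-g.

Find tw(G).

A width-2 tree decomposition is:
Bags: B1 = {a, c, h}  B2 = {a, c, e}  B3 = {a, b, c}  B4 = {a, b, f}  B5 = {a, d, h}  B6 = {a, f, g}
Tree: B1–B2, B2–B3, B3–B4, B1–B5, B4–B6
Each bag holds 3 vertices, so the decomposition has width 2, which upper-bounds the treewidth. On the other hand G contains the 3-clique {a, d, h}. A clique must lie in a single bag of any decomposition, so no decomposition can have width below 2. Combining the bounds, tw(G) = 2.

2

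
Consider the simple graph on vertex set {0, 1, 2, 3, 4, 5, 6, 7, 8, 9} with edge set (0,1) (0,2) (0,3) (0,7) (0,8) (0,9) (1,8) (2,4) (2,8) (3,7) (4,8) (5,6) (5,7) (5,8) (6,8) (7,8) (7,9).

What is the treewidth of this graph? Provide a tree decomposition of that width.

The largest bag has 3 vertices, giving width 2; this decomposition certifies tw(G) ≤ 2. For the lower bound, the 3 vertices {0, 1, 8} are pairwise adjacent, and any tree decomposition puts a clique entirely inside one bag — forcing width ≥ 2. Combining the bounds, tw(G) = 2.

Treewidth 2.
One such decomposition:
Bags: B1 = {5, 7, 8}  B2 = {0, 7, 8}  B3 = {0, 2, 8}  B4 = {5, 6, 8}  B5 = {0, 1, 8}  B6 = {0, 3, 7}  B7 = {0, 7, 9}  B8 = {2, 4, 8}
Tree: B1–B2, B2–B3, B1–B4, B3–B5, B2–B6, B2–B7, B3–B8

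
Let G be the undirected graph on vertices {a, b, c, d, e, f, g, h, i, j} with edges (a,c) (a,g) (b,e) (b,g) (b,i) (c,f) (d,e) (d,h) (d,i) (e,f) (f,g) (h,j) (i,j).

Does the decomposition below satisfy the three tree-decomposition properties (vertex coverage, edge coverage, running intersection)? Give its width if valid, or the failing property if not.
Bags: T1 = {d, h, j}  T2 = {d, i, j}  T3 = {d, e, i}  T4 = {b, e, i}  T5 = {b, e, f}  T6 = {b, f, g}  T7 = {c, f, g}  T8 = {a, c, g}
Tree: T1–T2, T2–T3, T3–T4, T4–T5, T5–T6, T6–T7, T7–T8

Checking the three conditions: (i) the bags cover all of {a, b, c, d, e, f, g, h, i, j}; (ii) for each edge, some bag contains both endpoints; (iii) the bags containing any fixed vertex form a subtree. All hold, so the decomposition is valid with width 3 − 1 = 2.

Yes; width 2.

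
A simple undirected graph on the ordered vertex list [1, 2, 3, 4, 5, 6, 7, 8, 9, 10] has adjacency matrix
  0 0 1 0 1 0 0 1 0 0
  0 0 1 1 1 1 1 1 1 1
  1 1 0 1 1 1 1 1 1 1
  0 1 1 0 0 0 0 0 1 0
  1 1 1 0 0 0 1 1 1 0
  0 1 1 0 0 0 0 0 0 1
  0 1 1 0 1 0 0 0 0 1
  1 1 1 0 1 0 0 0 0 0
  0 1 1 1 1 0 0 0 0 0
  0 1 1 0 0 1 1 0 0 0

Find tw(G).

3

A width-3 tree decomposition is:
Bags: B1 = {2, 3, 5, 7}  B2 = {2, 3, 5, 8}  B3 = {2, 3, 7, 10}  B4 = {2, 3, 5, 9}  B5 = {2, 3, 6, 10}  B6 = {1, 3, 5, 8}  B7 = {2, 3, 4, 9}
Tree: B1–B2, B1–B3, B1–B4, B3–B5, B2–B6, B4–B7
Each bag holds 4 vertices, so the decomposition has width 3, which upper-bounds the treewidth. For the lower bound, the 4 vertices {1, 3, 5, 8} are pairwise adjacent, and any tree decomposition puts a clique entirely inside one bag — forcing width ≥ 3. Combining the bounds, tw(G) = 3.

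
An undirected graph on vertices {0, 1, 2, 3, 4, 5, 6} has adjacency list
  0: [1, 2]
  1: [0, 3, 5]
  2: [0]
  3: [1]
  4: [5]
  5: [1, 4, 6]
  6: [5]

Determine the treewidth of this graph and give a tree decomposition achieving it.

Every bag has size at most 2, so the width is 2 − 1 = 1 and tw(G) ≤ 1. Since G has at least one edge (e.g. 1–3), it is not an edgeless graph, so tw(G) ≥ 1. The upper and lower bounds meet at 1, so that is the treewidth.

Treewidth 1.
One such decomposition:
Bags: B1 = {1, 3}  B2 = {0, 1}  B3 = {1, 5}  B4 = {4, 5}  B5 = {5, 6}  B6 = {0, 2}
Tree: B1–B2, B2–B3, B3–B4, B3–B5, B2–B6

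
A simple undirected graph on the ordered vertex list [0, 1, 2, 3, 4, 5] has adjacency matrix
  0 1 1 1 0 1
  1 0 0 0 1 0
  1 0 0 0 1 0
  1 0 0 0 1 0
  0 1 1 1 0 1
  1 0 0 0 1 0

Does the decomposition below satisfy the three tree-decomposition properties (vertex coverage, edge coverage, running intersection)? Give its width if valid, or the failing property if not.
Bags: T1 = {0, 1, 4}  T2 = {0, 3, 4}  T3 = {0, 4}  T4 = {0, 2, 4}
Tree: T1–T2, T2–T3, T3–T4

No — vertex 5 appears in no bag.

A tree decomposition must satisfy three properties: every vertex lies in some bag; for every edge, both endpoints lie together in some bag; and for every vertex, the bags containing it form a connected subtree. Here vertex 5 appears in no bag, so the decomposition is invalid.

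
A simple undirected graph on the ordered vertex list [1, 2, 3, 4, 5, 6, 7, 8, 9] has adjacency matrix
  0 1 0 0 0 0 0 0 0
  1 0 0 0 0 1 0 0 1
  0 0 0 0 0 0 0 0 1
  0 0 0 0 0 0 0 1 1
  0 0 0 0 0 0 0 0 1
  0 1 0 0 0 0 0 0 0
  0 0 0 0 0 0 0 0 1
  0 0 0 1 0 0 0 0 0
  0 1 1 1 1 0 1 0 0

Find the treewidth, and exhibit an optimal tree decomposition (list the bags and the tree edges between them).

The largest bag has 2 vertices, giving width 1; this decomposition certifies tw(G) ≤ 1. Any graph with an edge has treewidth ≥ 1, and G has the edge 9–7. Combining the bounds, tw(G) = 1.

Treewidth 1.
One such decomposition:
Bags: B1 = {7, 9}  B2 = {5, 9}  B3 = {2, 9}  B4 = {3, 9}  B5 = {2, 6}  B6 = {1, 2}  B7 = {4, 9}  B8 = {4, 8}
Tree: B1–B2, B2–B3, B3–B4, B3–B5, B3–B6, B1–B7, B7–B8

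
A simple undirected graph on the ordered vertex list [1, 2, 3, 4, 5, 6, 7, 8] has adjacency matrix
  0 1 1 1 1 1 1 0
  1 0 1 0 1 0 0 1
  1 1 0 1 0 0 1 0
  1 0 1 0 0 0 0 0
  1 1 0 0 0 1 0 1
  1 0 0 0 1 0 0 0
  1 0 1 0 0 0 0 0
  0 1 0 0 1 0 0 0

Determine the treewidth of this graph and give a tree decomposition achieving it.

Treewidth 2.
Bags: B1 = {1, 2, 5}  B2 = {1, 2, 3}  B3 = {1, 3, 7}  B4 = {1, 5, 6}  B5 = {1, 3, 4}  B6 = {2, 5, 8}
Tree: B1–B2, B2–B3, B1–B4, B2–B5, B1–B6

Every bag has size at most 3, so the width is 3 − 1 = 2 and tw(G) ≤ 2. On the other hand G contains the 3-clique {2, 5, 8}. A clique must lie in a single bag of any decomposition, so no decomposition can have width below 2. Therefore the treewidth is 2.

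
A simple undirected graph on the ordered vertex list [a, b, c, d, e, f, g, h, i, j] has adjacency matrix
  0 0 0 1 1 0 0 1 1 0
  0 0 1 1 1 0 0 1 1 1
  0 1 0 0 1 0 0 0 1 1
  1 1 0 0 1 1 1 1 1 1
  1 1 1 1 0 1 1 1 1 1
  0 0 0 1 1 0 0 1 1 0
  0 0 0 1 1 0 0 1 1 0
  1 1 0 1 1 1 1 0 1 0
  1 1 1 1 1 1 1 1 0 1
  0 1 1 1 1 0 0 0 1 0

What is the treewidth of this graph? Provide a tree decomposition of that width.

Every bag has size at most 5, so the width is 5 − 1 = 4 and tw(G) ≤ 4. Conversely, {b, d, e, i, j} is a clique of size 5, and the vertices of any clique must share a bag in every tree decomposition; so some bag has ≥ 5 vertices and tw(G) ≥ 4. Therefore the treewidth is 4.

Treewidth 4.
One optimal decomposition is:
Bags: B1 = {b, d, e, h, i}  B2 = {a, d, e, h, i}  B3 = {d, e, f, h, i}  B4 = {d, e, g, h, i}  B5 = {b, d, e, i, j}  B6 = {b, c, e, i, j}
Tree: B1–B2, B2–B3, B3–B4, B1–B5, B5–B6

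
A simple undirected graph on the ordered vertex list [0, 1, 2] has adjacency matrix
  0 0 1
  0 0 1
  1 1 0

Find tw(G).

1

A width-1 tree decomposition is:
Bags: B1 = {0, 2}  B2 = {1, 2}
Tree: B1–B2
Every bag has size at most 2, so the width is 2 − 1 = 1 and tw(G) ≤ 1. Any graph with an edge has treewidth ≥ 1, and G has the edge 0–2. Therefore the treewidth is 1.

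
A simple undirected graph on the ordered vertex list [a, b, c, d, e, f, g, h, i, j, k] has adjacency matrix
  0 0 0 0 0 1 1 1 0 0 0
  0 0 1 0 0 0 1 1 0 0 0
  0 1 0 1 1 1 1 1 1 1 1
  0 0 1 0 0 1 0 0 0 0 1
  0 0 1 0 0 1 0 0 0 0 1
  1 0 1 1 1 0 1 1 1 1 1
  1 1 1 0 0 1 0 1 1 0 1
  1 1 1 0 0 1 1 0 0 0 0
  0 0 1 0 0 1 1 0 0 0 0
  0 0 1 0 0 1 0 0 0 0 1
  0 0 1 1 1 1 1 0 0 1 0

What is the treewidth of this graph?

3

A width-3 tree decomposition is:
Bags: B1 = {c, f, g, h}  B2 = {c, f, g, k}  B3 = {c, f, g, i}  B4 = {a, f, g, h}  B5 = {c, d, f, k}  B6 = {b, c, g, h}  B7 = {c, e, f, k}  B8 = {c, f, j, k}
Tree: B1–B2, B2–B3, B1–B4, B2–B5, B1–B6, B5–B7, B5–B8
Each bag holds 4 vertices, so the decomposition has width 3, which upper-bounds the treewidth. On the other hand G contains the 4-clique {c, f, g, h}. A clique must lie in a single bag of any decomposition, so no decomposition can have width below 3. Therefore the treewidth is 3.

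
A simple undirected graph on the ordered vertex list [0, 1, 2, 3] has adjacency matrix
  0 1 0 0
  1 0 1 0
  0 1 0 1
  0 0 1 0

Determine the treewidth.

1

A width-1 tree decomposition is:
Bags: B1 = {1, 2}  B2 = {0, 1}  B3 = {2, 3}
Tree: B1–B2, B1–B3
Each bag holds 2 vertices, so the decomposition has width 1, which upper-bounds the treewidth. G has an edge, so its treewidth is at least 1. Hence tw(G) = 1 exactly.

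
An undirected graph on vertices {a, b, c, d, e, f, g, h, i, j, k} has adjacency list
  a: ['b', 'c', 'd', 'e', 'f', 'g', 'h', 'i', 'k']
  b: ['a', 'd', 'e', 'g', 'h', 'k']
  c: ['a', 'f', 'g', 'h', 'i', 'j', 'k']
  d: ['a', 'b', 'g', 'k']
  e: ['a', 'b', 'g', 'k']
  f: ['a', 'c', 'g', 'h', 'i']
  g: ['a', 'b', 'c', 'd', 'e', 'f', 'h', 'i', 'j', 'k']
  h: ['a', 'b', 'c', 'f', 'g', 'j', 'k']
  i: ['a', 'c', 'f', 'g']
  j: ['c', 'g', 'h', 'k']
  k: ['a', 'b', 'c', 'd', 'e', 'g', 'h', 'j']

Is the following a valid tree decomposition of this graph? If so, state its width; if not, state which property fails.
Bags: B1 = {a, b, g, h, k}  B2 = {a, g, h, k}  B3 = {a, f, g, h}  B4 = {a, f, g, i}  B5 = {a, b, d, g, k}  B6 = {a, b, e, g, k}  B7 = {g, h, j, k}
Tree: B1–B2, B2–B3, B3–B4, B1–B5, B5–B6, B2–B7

No — vertex c appears in no bag.

A tree decomposition must satisfy three properties: every vertex lies in some bag; for every edge, both endpoints lie together in some bag; and for every vertex, the bags containing it form a connected subtree. Here vertex c appears in no bag, so the decomposition is invalid.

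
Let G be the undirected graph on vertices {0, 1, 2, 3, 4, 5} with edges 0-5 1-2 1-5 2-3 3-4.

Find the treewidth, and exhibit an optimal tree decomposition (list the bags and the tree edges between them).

Treewidth 1.
One such decomposition:
Bags: B1 = {3, 4}  B2 = {2, 3}  B3 = {1, 2}  B4 = {1, 5}  B5 = {0, 5}
Tree: B1–B2, B2–B3, B3–B4, B4–B5

Each bag holds 2 vertices, so the decomposition has width 1, which upper-bounds the treewidth. Any graph with an edge has treewidth ≥ 1, and G has the edge 4–3. The upper and lower bounds meet at 1, so that is the treewidth.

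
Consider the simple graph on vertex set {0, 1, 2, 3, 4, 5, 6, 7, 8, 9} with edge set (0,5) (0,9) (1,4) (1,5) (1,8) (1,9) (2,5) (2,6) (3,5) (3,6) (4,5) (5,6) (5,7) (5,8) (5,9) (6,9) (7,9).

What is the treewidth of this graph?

2

A width-2 tree decomposition is:
Bags: B1 = {1, 4, 5}  B2 = {1, 5, 9}  B3 = {0, 5, 9}  B4 = {5, 6, 9}  B5 = {3, 5, 6}  B6 = {2, 5, 6}  B7 = {1, 5, 8}  B8 = {5, 7, 9}
Tree: B1–B2, B2–B3, B3–B4, B4–B5, B5–B6, B1–B7, B2–B8
Each bag holds 3 vertices, so the decomposition has width 2, which upper-bounds the treewidth. Conversely, {2, 5, 6} is a clique of size 3, and the vertices of any clique must share a bag in every tree decomposition; so some bag has ≥ 3 vertices and tw(G) ≥ 2. Hence tw(G) = 2 exactly.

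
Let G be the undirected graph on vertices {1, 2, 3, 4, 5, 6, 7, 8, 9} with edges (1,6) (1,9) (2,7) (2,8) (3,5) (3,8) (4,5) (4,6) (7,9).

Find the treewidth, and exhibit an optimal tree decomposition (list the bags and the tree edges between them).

The largest bag has 3 vertices, giving width 2; this decomposition certifies tw(G) ≤ 2. For the lower bound, G contains the cycle 4–6–1–9–7–2–8–3–5–4, so G is not a forest; only forests have treewidth ≤ 1, hence tw(G) ≥ 2. Therefore the treewidth is 2.

Treewidth 2.
One such decomposition:
Bags: B1 = {1, 4, 6}  B2 = {1, 4, 9}  B3 = {4, 7, 9}  B4 = {2, 4, 7}  B5 = {2, 4, 8}  B6 = {3, 4, 8}  B7 = {3, 4, 5}
Tree: B1–B2, B2–B3, B3–B4, B4–B5, B5–B6, B6–B7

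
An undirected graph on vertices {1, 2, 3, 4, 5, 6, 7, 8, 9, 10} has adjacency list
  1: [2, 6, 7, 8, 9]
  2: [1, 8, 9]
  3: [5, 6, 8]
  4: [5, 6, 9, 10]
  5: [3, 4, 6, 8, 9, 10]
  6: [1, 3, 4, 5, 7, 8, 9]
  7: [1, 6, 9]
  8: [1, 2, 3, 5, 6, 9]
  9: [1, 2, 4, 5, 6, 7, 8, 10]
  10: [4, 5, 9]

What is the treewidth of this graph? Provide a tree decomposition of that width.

The largest bag has 4 vertices, giving width 3; this decomposition certifies tw(G) ≤ 3. For the lower bound, the 4 vertices {1, 2, 8, 9} are pairwise adjacent, and any tree decomposition puts a clique entirely inside one bag — forcing width ≥ 3. Therefore the treewidth is 3.

Treewidth 3.
One optimal decomposition is:
Bags: B1 = {1, 6, 8, 9}  B2 = {5, 6, 8, 9}  B3 = {4, 5, 6, 9}  B4 = {1, 6, 7, 9}  B5 = {3, 5, 6, 8}  B6 = {4, 5, 9, 10}  B7 = {1, 2, 8, 9}
Tree: B1–B2, B2–B3, B1–B4, B2–B5, B3–B6, B1–B7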